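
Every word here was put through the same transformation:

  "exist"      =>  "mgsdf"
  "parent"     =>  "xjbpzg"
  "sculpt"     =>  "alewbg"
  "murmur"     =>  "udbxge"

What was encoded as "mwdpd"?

The shift increases by 1 at each position, starting from +8: 8, 9, 10, ….
Undoing it on mwdpd: m−8=e, w−9=n, d−10=t, p−11=e, d−12=r.

enter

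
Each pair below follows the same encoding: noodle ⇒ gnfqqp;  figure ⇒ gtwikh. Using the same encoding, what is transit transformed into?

Two steps: reverse the string, then apply a Caesar shift of +2.
Applying it to transit: reverse → tisnart; then shift: t+2=v, i+2=k, s+2=u, n+2=p, a+2=c, r+2=t, t+2=v.

vkupctv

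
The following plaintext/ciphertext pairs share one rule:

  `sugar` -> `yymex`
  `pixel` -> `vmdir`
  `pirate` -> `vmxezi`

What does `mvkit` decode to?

green

Shifts by position in sugar: pos 0: s→y (+6), pos 1: u→y (+4), pos 2: g→m (+6), pos 3: a→e (+4) — repeating every 2. A repeating key of period 2 is used — shifts +6, +4 over and over.
Undoing it on mvkit: m−6=g, v−4=r, k−6=e, i−4=e, t−6=n.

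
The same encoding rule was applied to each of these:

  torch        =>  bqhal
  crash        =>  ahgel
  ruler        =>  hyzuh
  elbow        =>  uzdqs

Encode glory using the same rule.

ozqhm

This is an affine cipher: with a=0,…,z=25, each position x becomes (23x+6) mod 26.
On glory: g(6)→23·6+6≡14=o; l(11)→23·11+6≡25=z; o(14)→23·14+6≡16=q; r(17)→23·17+6≡7=h; y(24)→23·24+6≡12=m (all mod 26).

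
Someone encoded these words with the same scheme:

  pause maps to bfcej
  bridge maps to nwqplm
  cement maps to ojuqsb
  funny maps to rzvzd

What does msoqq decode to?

angel

Shifts by position in pause: pos 0: p→b (+12), pos 1: a→f (+5), pos 2: u→c (+8), pos 3: s→e (+12), pos 4: e→j (+5) — repeating every 3. A repeating key of period 3 is used — shifts +12, +5, +8 over and over.
Undoing it on msoqq: m−12=a, s−5=n, o−8=g, q−12=e, q−5=l.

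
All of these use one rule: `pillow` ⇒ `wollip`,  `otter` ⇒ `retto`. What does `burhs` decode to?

shrub

The output letters match the input read backwards: pillow reversed is wollip. The word is simply reversed.
Reversing it on burhs: then reverse → shrub.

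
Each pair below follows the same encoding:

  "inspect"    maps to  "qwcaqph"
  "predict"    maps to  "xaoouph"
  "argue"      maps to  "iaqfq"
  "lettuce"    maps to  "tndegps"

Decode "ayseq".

spite

In inspect: i→q is +8, n→w is +9, s→c is +10, p→a is +11 — the shift increases by 1 each position. The shift increases by 1 at each position, starting from +8: 8, 9, 10, ….
Undoing it on ayseq: a−8=s, y−9=p, s−10=i, e−11=t, q−12=e.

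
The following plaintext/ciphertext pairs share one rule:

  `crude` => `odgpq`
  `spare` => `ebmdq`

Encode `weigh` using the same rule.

iqust

Compare letters: c→o is +12, r→d is +12, u→g is +12 — a constant shift. This is a Caesar cipher with shift 12.
On weigh: w+12=i, e+12=q, i+12=u, g+12=s, h+12=t.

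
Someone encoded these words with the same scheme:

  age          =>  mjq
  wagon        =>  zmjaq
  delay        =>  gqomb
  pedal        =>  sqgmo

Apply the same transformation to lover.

oayqu

The shift depends on letter class: consonant g→j is +3, but vowel a→m is +12. Two shifts are in play — +12 for a/e/i/o/u, +3 for every other letter.
On lover: l(cons)+3=o, o(vowel)+12=a, v(cons)+3=y, e(vowel)+12=q, r(cons)+3=u.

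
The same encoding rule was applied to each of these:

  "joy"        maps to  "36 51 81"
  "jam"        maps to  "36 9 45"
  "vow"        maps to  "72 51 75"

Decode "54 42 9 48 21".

plane

j(#10)→36 and o(#15)→51: differences scale by 3, so n = 3·pos + 6. With a=1..z=26, the number is 3·pos + 6.
Undoing it on 54 42 9 48 21: 54→(54−6)÷3=16=p, 42→(42−6)÷3=12=l, 9→(9−6)÷3=1=a, 48→(48−6)÷3=14=n, 21→(21−6)÷3=5=e.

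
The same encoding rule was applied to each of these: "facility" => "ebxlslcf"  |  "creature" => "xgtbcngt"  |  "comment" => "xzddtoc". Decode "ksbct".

f(5)→e(4) and a(0)→b(1) fit y≡11x+1 (mod 26); the inverse of 11 mod 26 is 19. This is an affine cipher: with a=0,…,z=25, each position x becomes (11x+1) mod 26.
Decoding ksbct: k(10)→19·(10−1)≡15=p; s(18)→19·(18−1)≡11=l; b(1)→19·(1−1)≡0=a; c(2)→19·(2−1)≡19=t; t(19)→19·(19−1)≡4=e (all mod 26).

plate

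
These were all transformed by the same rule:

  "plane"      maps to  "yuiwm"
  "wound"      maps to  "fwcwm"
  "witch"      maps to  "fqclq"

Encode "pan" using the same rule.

The shift depends on letter class: consonant p→y is +9, but vowel a→i is +8. Vowels shift forward by 8 and consonants shift forward by 9.
For pan: p(cons)+9=y, a(vowel)+8=i, n(cons)+9=w.

yiw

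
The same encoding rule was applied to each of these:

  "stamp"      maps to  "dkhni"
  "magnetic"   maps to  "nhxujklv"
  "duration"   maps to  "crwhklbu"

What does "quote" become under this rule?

prbkj

s(18)→d(3) and t(19)→k(10) fit y≡7x+7 (mod 26); the inverse of 7 mod 26 is 15. This is an affine cipher: with a=0,…,z=25, each position x becomes (7x+7) mod 26.
For quote: q(16)→7·16+7≡15=p; u(20)→7·20+7≡17=r; o(14)→7·14+7≡1=b; t(19)→7·19+7≡10=k; e(4)→7·4+7≡9=j (all mod 26).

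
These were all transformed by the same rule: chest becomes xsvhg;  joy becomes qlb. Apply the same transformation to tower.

Each pair mirrors across the alphabet (c↔x, h↔s, e↔v): positions sum to 25. Each letter is replaced by its mirror in the alphabet: a↔z, b↔y, c↔x, and so on (the Atbash cipher).
Applying it to tower: t↔g, o↔l, w↔d, e↔v, r↔i.

gldvi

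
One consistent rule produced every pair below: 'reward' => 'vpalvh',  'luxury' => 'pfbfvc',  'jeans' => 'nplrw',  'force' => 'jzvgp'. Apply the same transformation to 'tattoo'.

xlxxzz

Vowels shift forward by 11 and consonants shift forward by 4.
For tattoo: t(cons)+4=x, a(vowel)+11=l, t(cons)+4=x, t(cons)+4=x, o(vowel)+11=z, o(vowel)+11=z.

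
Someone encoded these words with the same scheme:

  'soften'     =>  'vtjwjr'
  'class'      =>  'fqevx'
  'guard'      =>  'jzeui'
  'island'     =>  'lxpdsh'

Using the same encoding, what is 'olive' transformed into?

Shifts by position in soften: pos 0: s→v (+3), pos 1: o→t (+5), pos 2: f→j (+4), pos 3: t→w (+3), pos 4: e→j (+5), pos 5: n→r (+4) — repeating every 3. The shifts repeat in a cycle of length 3: positions 0,1,… shift by +3, +5, +4, then the pattern repeats.
For olive: o+3=r, l+5=q, i+4=m, v+3=y, e+5=j.

rqmyj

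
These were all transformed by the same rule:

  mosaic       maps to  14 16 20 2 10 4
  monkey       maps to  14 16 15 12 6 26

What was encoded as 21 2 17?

tap

m is letter #13 and maps to 14: an offset of 1. Each letter is replaced by its alphabet position (a=1..z=26) + 1.
Undoing it on 21 2 17: 21→(21−1)÷1=20=t, 2→(2−1)÷1=1=a, 17→(17−1)÷1=16=p.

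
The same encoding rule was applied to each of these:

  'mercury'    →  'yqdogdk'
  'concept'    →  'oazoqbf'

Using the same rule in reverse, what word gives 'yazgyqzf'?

monument

Every letter moves 12 places later in the alphabet, wrapping around z→a.
Undoing it on yazgyqzf: y−12=m, a−12=o, z−12=n, g−12=u, y−12=m, q−12=e, z−12=n, f−12=t.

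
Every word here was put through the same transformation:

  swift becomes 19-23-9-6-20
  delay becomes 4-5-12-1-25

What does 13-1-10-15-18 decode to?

major

s is letter #19 and maps to 19: an offset of 0. Each letter is replaced by its alphabet position (a=1, b=2, …, z=26).
Decoding 13-1-10-15-18: 13=m, 1=a, 10=j, 15=o, 18=r.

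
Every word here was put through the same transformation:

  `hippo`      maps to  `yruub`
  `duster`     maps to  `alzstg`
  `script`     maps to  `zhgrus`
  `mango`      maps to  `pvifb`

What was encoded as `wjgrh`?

lyric

h(7)→y(24) and i(8)→r(17) fit y≡19x+21 (mod 26); the inverse of 19 mod 26 is 11. This is an affine cipher: with a=0,…,z=25, each position x becomes (19x+21) mod 26.
Decoding wjgrh: w(22)→11·(22−21)≡11=l; j(9)→11·(9−21)≡24=y; g(6)→11·(6−21)≡17=r; r(17)→11·(17−21)≡8=i; h(7)→11·(7−21)≡2=c (all mod 26).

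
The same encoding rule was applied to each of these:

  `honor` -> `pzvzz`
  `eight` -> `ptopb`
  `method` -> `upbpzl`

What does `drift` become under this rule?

The shift depends on letter class: consonant h→p is +8, but vowel o→z is +11. Vowels shift forward by 11 and consonants shift forward by 8.
Applying it to drift: d(cons)+8=l, r(cons)+8=z, i(vowel)+11=t, f(cons)+8=n, t(cons)+8=b.

lztnb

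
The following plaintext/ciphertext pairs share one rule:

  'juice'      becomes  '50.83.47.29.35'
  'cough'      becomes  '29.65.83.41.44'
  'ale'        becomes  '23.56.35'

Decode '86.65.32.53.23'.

The formula is n = 3×(alphabet index, a=1) + 20.
Decoding 86.65.32.53.23: 86→(86−20)÷3=22=v, 65→(65−20)÷3=15=o, 32→(32−20)÷3=4=d, 53→(53−20)÷3=11=k, 23→(23−20)÷3=1=a.

vodka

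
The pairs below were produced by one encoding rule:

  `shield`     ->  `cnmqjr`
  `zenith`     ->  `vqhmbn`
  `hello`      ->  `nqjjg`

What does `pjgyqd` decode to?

flower

Treating letters as 0–25, the rule is x ↦ 25x + 20 (mod 26).
Undoing it on pjgyqd: p(15)→25·(15−20)≡5=f; j(9)→25·(9−20)≡11=l; g(6)→25·(6−20)≡14=o; y(24)→25·(24−20)≡22=w; q(16)→25·(16−20)≡4=e; d(3)→25·(3−20)≡17=r (all mod 26).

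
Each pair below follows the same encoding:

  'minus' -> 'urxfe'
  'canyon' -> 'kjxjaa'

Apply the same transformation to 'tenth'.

The shift increases by 1 at each position, starting from +8: 8, 9, 10, ….
Applying it to tenth: t+8=b, e+9=n, n+10=x, t+11=e, h+12=t.

bnxet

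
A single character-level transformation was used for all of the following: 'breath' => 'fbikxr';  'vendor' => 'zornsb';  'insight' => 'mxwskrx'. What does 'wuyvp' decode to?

skull

Shifts by position in breath: pos 0: b→f (+4), pos 1: r→b (+10), pos 2: e→i (+4), pos 3: a→k (+10) — repeating every 2. It's a Vigenère-style cipher with numeric key [4,10]: position i shifts by key[i mod 2].
Decoding wuyvp: w−4=s, u−10=k, y−4=u, v−10=l, p−4=l.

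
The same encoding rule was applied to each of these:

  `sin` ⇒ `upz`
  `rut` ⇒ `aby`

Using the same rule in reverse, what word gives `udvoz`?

shown

The output letters match the input read backwards, each shifted +7: sin reversed is nis. Read the word backwards and shift each letter +7.
Decoding udvoz: shift back: u−7=n, d−7=w, v−7=o, o−7=h, z−7=s → nwohs; then reverse → shown.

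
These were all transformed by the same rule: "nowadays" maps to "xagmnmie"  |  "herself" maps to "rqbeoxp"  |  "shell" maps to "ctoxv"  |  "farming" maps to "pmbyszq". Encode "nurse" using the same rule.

xgbeo

Shifts by position in nowadays: pos 0: n→x (+10), pos 1: o→a (+12), pos 2: w→g (+10), pos 3: a→m (+12) — repeating every 2. The shifts repeat in a cycle of length 2: positions 0,1,… shift by +10, +12, then the pattern repeats.
Applying it to nurse: n+10=x, u+12=g, r+10=b, s+12=e, e+10=o.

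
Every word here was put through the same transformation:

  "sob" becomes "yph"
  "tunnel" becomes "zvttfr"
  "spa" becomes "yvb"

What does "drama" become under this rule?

The shift depends on letter class: consonant s→y is +6, but vowel o→p is +1. The rule splits by letter class: vowels +1, consonants +6.
On drama: d(cons)+6=j, r(cons)+6=x, a(vowel)+1=b, m(cons)+6=s, a(vowel)+1=b.

jxbsb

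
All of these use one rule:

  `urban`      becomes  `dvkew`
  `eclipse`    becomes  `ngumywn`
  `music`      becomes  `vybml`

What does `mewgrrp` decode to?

dancing

Shifts by position in urban: pos 0: u→d (+9), pos 1: r→v (+4), pos 2: b→k (+9), pos 3: a→e (+4) — repeating every 2. A repeating key of period 2 is used — shifts +9, +4 over and over.
Decoding mewgrrp: m−9=d, e−4=a, w−9=n, g−4=c, r−9=i, r−4=n, p−9=g.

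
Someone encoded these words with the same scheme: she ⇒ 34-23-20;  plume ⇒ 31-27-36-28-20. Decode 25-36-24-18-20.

s is letter #19 and maps to 34: an offset of 15. The number is (letter's place in the alphabet, a=1) + 15.
Decoding 25-36-24-18-20: 25→(25−15)÷1=10=j, 36→(36−15)÷1=21=u, 24→(24−15)÷1=9=i, 18→(18−15)÷1=3=c, 20→(20−15)÷1=5=e.

juice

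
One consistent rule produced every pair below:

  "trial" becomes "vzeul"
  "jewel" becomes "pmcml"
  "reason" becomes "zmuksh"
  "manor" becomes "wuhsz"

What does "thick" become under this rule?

Each letter's alphabet position (a=0..z=25) is mapped through 11·x+20 mod 26 — an affine cipher.
For thick: t(19)→11·19+20≡21=v; h(7)→11·7+20≡19=t; i(8)→11·8+20≡4=e; c(2)→11·2+20≡16=q; k(10)→11·10+20≡0=a (all mod 26).

vteqa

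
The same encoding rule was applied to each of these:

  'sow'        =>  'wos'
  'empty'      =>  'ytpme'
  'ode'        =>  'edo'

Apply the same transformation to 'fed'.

The output letters match the input read backwards: sow reversed is wos. It's just the letters in reverse order.
On fed: reverse → def.

def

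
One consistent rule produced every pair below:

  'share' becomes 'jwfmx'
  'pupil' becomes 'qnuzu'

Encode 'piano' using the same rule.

tsfnu

The output letters match the input read backwards, each shifted +5: share reversed is erahs. Read the word backwards and shift each letter +5.
On piano: reverse → onaip; then shift: o+5=t, n+5=s, a+5=f, i+5=n, p+5=u.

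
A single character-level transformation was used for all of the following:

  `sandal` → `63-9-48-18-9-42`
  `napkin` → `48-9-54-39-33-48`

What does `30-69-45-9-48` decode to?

human

With a=1..z=26, the number is 3·pos + 6.
Decoding 30-69-45-9-48: 30→(30−6)÷3=8=h, 69→(69−6)÷3=21=u, 45→(45−6)÷3=13=m, 9→(9−6)÷3=1=a, 48→(48−6)÷3=14=n.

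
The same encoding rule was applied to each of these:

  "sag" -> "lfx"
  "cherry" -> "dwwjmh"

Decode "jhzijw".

The output letters match the input read backwards, each shifted +5: sag reversed is gas. Read the word backwards and shift each letter +5.
Undoing it on jhzijw: shift back: j−5=e, h−5=c, z−5=u, i−5=d, j−5=e, w−5=r → ecuder; then reverse → reduce.

reduce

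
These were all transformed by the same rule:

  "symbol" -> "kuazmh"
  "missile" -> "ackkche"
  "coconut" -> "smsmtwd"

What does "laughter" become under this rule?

s(18)→k(10) and y(24)→u(20) fit y≡19x+6 (mod 26); the inverse of 19 mod 26 is 11. Each letter's alphabet position (a=0..z=25) is mapped through 19·x+6 mod 26 — an affine cipher.
For laughter: l(11)→19·11+6≡7=h; a(0)→19·0+6≡6=g; u(20)→19·20+6≡22=w; g(6)→19·6+6≡16=q; h(7)→19·7+6≡9=j; t(19)→19·19+6≡3=d; e(4)→19·4+6≡4=e; r(17)→19·17+6≡17=r (all mod 26).

hgwqjder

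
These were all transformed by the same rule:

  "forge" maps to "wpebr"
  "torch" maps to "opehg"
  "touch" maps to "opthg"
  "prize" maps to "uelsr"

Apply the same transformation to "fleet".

warro

f(5)→w(22) and o(14)→p(15) fit y≡5x+23 (mod 26); the inverse of 5 mod 26 is 21. Each letter's alphabet position (a=0..z=25) is mapped through 5·x+23 mod 26 — an affine cipher.
Applying it to fleet: f(5)→5·5+23≡22=w; l(11)→5·11+23≡0=a; e(4)→5·4+23≡17=r; e(4)→5·4+23≡17=r; t(19)→5·19+23≡14=o (all mod 26).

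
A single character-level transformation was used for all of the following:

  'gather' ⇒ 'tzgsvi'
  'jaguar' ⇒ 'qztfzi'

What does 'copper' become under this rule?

Each pair mirrors across the alphabet (g↔t, a↔z, t↔g): positions sum to 25. This is the alphabet-reversal cipher (Atbash): a becomes z, b becomes y, etc.
On copper: c↔x, o↔l, p↔k, p↔k, e↔v, r↔i.

xlkkvi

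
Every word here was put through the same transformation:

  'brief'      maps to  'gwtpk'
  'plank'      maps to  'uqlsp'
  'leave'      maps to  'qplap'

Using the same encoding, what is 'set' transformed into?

xpy

The shift depends on letter class: consonant b→g is +5, but vowel i→t is +11. Two shifts are in play — +11 for a/e/i/o/u, +5 for every other letter.
On set: s(cons)+5=x, e(vowel)+11=p, t(cons)+5=y.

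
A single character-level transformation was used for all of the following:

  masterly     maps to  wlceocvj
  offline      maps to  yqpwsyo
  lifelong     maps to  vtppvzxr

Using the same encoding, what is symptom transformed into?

It's a Vigenère-style cipher with numeric key [10,11]: position i shifts by key[i mod 2].
For symptom: s+10=c, y+11=j, m+10=w, p+11=a, t+10=d, o+11=z, m+10=w.

cjwadzw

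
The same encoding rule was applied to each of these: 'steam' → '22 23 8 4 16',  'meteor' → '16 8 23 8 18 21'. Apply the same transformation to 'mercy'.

16 8 21 6 28

s is letter #19 and maps to 22: an offset of 3. Letters become their 1-based position plus 3 (so a→4, b→5, …).
On mercy: m=13→16, e=5→8, r=18→21, c=3→6, y=25→28.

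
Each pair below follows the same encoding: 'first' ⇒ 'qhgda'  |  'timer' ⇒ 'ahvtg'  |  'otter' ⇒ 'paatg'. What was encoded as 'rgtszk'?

wrench

f(5)→q(16) and i(8)→h(7) fit y≡23x+5 (mod 26); the inverse of 23 mod 26 is 17. Treating letters as 0–25, the rule is x ↦ 23x + 5 (mod 26).
Reversing it on rgtszk: r(17)→17·(17−5)≡22=w; g(6)→17·(6−5)≡17=r; t(19)→17·(19−5)≡4=e; s(18)→17·(18−5)≡13=n; z(25)→17·(25−5)≡2=c; k(10)→17·(10−5)≡7=h (all mod 26).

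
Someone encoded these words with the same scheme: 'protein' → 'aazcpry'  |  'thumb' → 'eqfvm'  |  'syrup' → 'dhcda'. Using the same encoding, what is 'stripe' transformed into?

Shifts by position in protein: pos 0: p→a (+11), pos 1: r→a (+9), pos 2: o→z (+11), pos 3: t→c (+9) — repeating every 2. The shifts repeat in a cycle of length 2: positions 0,1,… shift by +11, +9, then the pattern repeats.
For stripe: s+11=d, t+9=c, r+11=c, i+9=r, p+11=a, e+9=n.

dccran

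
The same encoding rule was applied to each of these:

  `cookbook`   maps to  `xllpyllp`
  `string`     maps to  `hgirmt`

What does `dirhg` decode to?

wrist

Letters are reflected about the middle of the alphabet (position → 25−position): Atbash.
Reversing it on dirhg: d↔w, i↔r, r↔i, h↔s, g↔t.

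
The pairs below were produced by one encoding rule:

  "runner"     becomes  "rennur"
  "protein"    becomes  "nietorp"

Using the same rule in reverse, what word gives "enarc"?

crane

The word is simply reversed.
Decoding enarc: then reverse → crane.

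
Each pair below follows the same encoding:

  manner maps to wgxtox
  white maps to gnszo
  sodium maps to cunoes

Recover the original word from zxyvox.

Shifts by position in manner: pos 0: m→w (+10), pos 1: a→g (+6), pos 2: n→x (+10), pos 3: n→t (+6) — repeating every 2. A repeating key of period 2 is used — shifts +10, +6 over and over.
Decoding zxyvox: z−10=p, x−6=r, y−10=o, v−6=p, o−10=e, x−6=r.

proper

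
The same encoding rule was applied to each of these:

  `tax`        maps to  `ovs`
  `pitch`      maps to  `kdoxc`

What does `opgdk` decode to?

tulip

Compare letters: t→o is +21, a→v is +21, x→s is +21 — a constant shift. This is a Caesar cipher with shift 21.
Undoing it on opgdk: o−21=t, p−21=u, g−21=l, d−21=i, k−21=p.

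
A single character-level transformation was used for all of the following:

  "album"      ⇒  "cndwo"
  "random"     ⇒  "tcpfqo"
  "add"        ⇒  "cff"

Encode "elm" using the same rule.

gno

This is a Caesar cipher with shift 2.
For elm: e+2=g, l+2=n, m+2=o.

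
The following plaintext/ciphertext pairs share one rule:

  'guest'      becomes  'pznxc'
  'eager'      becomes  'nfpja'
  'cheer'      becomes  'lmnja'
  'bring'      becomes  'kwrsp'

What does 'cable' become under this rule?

A repeating key of period 2 is used — shifts +9, +5 over and over.
Applying it to cable: c+9=l, a+5=f, b+9=k, l+5=q, e+9=n.

lfkqn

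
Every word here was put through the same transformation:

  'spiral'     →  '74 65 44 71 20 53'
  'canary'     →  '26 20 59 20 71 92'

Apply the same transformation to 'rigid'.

71 44 38 44 29

s(#19)→74 and p(#16)→65: differences scale by 3, so n = 3·pos + 17. The formula is n = 3×(alphabet index, a=1) + 17.
Applying it to rigid: r=18→71, i=9→44, g=7→38, i=9→44, d=4→29.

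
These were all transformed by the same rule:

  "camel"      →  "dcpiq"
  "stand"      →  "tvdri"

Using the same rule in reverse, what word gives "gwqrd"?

funny

In camel: c→d is +1, a→c is +2, m→p is +3, e→i is +4 — the shift increases by 1 each position. Letter i (0-indexed) is shifted by i+1, so successive shifts are 1, 2, 3, ….
Decoding gwqrd: g−1=f, w−2=u, q−3=n, r−4=n, d−5=y.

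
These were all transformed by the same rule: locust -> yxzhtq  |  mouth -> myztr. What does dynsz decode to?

The output letters match the input read backwards, each shifted +5: locust reversed is tsucol. Read the word backwards and shift each letter +5.
Decoding dynsz: shift back: d−5=y, y−5=t, n−5=i, s−5=n, z−5=u → ytinu; then reverse → unity.

unity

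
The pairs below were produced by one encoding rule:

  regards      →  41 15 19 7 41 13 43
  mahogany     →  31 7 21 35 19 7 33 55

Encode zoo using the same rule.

57 35 35

Each letter becomes 2×(its alphabet position, a=1..z=26) + 5.
For zoo: z=26→57, o=15→35, o=15→35.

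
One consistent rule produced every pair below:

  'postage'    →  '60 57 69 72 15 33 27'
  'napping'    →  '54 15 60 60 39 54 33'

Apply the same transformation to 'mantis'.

The formula is n = 3×(alphabet index, a=1) + 12.
For mantis: m=13→51, a=1→15, n=14→54, t=20→72, i=9→39, s=19→69.

51 15 54 72 39 69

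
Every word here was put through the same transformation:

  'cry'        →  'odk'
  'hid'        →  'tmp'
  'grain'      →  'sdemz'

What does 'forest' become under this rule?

rsdief

The shift depends on letter class: consonant c→o is +12, but vowel i→m is +4. Vowels shift forward by 4 and consonants shift forward by 12.
Applying it to forest: f(cons)+12=r, o(vowel)+4=s, r(cons)+12=d, e(vowel)+4=i, s(cons)+12=e, t(cons)+12=f.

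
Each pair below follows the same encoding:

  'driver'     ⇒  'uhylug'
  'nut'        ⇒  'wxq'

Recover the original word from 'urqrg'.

donor

The output letters match the input read backwards, each shifted +3: driver reversed is revird. The word is reversed, then every letter is shifted forward by 3.
Reversing it on urqrg: shift back: u−3=r, r−3=o, q−3=n, r−3=o, g−3=d → ronod; then reverse → donor.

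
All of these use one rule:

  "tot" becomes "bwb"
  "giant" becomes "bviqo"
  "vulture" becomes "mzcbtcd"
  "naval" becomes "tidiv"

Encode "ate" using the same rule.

mbi

The output letters match the input read backwards, each shifted +8: tot reversed is tot. Read the word backwards and shift each letter +8.
Applying it to ate: reverse → eta; then shift: e+8=m, t+8=b, a+8=i.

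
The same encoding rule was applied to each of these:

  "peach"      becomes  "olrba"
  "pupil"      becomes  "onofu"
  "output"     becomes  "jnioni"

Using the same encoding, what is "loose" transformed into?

ujjdl

This is an affine cipher: with a=0,…,z=25, each position x becomes (5x+17) mod 26.
On loose: l(11)→5·11+17≡20=u; o(14)→5·14+17≡9=j; o(14)→5·14+17≡9=j; s(18)→5·18+17≡3=d; e(4)→5·4+17≡11=l (all mod 26).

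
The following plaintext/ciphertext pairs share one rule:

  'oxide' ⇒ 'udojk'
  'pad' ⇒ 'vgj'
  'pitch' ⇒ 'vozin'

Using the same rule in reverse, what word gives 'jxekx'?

dryer

Compare letters: o→u is +6, x→d is +6, i→o is +6 — a constant shift. This is a Caesar cipher with shift 6.
Decoding jxekx: j−6=d, x−6=r, e−6=y, k−6=e, x−6=r.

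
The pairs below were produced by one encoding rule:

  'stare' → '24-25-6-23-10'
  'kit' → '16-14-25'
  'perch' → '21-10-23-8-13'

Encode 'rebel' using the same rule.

s is letter #19 and maps to 24: an offset of 5. Letters become their 1-based position plus 5 (so a→6, b→7, …).
Applying it to rebel: r=18→23, e=5→10, b=2→7, e=5→10, l=12→17.

23-10-7-10-17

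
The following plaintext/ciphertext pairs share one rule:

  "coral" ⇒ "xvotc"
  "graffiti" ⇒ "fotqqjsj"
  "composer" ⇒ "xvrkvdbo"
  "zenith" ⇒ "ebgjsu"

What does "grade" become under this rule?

This is an affine cipher: with a=0,…,z=25, each position x becomes (15x+19) mod 26.
Applying it to grade: g(6)→15·6+19≡5=f; r(17)→15·17+19≡14=o; a(0)→15·0+19≡19=t; d(3)→15·3+19≡12=m; e(4)→15·4+19≡1=b (all mod 26).

fotmb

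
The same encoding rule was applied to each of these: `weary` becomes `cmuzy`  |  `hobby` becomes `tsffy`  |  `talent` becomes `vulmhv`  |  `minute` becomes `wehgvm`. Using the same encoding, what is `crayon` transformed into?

w(22)→c(2) and e(4)→m(12) fit y≡11x+20 (mod 26); the inverse of 11 mod 26 is 19. Each letter's alphabet position (a=0..z=25) is mapped through 11·x+20 mod 26 — an affine cipher.
For crayon: c(2)→11·2+20≡16=q; r(17)→11·17+20≡25=z; a(0)→11·0+20≡20=u; y(24)→11·24+20≡24=y; o(14)→11·14+20≡18=s; n(13)→11·13+20≡7=h (all mod 26).

qzuysh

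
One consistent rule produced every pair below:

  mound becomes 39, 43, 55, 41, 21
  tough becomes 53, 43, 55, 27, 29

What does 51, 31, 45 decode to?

m(#13)→39 and o(#15)→43: differences scale by 2, so n = 2·pos + 13. With a=1..z=26, the number is 2·pos + 13.
Undoing it on 51, 31, 45: 51→(51−13)÷2=19=s, 31→(31−13)÷2=9=i, 45→(45−13)÷2=16=p.

sip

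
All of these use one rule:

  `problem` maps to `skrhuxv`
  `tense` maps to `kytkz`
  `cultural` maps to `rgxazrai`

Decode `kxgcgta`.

Read the word backwards and shift each letter +6.
Undoing it on kxgcgta: shift back: k−6=e, x−6=r, g−6=a, c−6=w, g−6=a, t−6=n, a−6=u → erawanu; then reverse → unaware.

unaware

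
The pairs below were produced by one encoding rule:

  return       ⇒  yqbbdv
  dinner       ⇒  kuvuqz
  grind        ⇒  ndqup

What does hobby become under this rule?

oajik

Shifts by position in return: pos 0: r→y (+7), pos 1: e→q (+12), pos 2: t→b (+8), pos 3: u→b (+7), pos 4: r→d (+12), pos 5: n→v (+8) — repeating every 3. It's a Vigenère-style cipher with numeric key [7,12,8]: position i shifts by key[i mod 3].
On hobby: h+7=o, o+12=a, b+8=j, b+7=i, y+12=k.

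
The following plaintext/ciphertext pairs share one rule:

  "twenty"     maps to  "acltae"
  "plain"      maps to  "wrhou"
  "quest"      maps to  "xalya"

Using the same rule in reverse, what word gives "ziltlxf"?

A repeating key of period 2 is used — shifts +7, +6 over and over.
Undoing it on ziltlxf: z−7=s, i−6=c, l−7=e, t−6=n, l−7=e, x−6=r, f−7=y.

scenery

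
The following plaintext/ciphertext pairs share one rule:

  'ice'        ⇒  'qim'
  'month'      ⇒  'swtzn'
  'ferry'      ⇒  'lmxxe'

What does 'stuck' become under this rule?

The shift depends on letter class: consonant c→i is +6, but vowel i→q is +8. Two shifts are in play — +8 for a/e/i/o/u, +6 for every other letter.
For stuck: s(cons)+6=y, t(cons)+6=z, u(vowel)+8=c, c(cons)+6=i, k(cons)+6=q.

yzciq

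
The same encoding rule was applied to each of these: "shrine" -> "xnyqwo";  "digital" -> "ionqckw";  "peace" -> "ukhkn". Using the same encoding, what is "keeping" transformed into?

pklxrxr

In shrine: s→x is +5, h→n is +6, r→y is +7, i→q is +8 — the shift increases by 1 each position. The shift increases by 1 at each position, starting from +5: 5, 6, 7, ….
On keeping: k+5=p, e+6=k, e+7=l, p+8=x, i+9=r, n+10=x, g+11=r.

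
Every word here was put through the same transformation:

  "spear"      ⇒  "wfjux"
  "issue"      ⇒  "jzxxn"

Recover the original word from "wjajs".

never

The output letters match the input read backwards, each shifted +5: spear reversed is raeps. The word is reversed, then every letter is shifted forward by 5.
Decoding wjajs: shift back: w−5=r, j−5=e, a−5=v, j−5=e, s−5=n → reven; then reverse → never.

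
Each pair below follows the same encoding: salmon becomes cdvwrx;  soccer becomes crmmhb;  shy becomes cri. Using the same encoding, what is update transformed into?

xznddh

The shift depends on letter class: consonant s→c is +10, but vowel a→d is +3. Vowels shift forward by 3 and consonants shift forward by 10.
Applying it to update: u(vowel)+3=x, p(cons)+10=z, d(cons)+10=n, a(vowel)+3=d, t(cons)+10=d, e(vowel)+3=h.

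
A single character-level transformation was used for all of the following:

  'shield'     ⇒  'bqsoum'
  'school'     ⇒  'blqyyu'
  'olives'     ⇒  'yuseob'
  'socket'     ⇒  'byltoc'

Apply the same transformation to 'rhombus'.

The shift depends on letter class: consonant s→b is +9, but vowel i→s is +10. The rule splits by letter class: vowels +10, consonants +9.
Applying it to rhombus: r(cons)+9=a, h(cons)+9=q, o(vowel)+10=y, m(cons)+9=v, b(cons)+9=k, u(vowel)+10=e, s(cons)+9=b.

aqyvkeb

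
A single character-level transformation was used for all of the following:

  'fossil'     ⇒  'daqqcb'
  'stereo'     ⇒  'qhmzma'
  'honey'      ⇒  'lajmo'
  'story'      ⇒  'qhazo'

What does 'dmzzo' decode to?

Each letter's alphabet position (a=0..z=25) is mapped through 17·x+22 mod 26 — an affine cipher.
Undoing it on dmzzo: d(3)→23·(3−22)≡5=f; m(12)→23·(12−22)≡4=e; z(25)→23·(25−22)≡17=r; z(25)→23·(25−22)≡17=r; o(14)→23·(14−22)≡24=y (all mod 26).

ferry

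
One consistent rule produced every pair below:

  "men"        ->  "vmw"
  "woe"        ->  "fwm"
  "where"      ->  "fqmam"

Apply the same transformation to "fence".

omwlm

The shift depends on letter class: consonant m→v is +9, but vowel e→m is +8. The rule splits by letter class: vowels +8, consonants +9.
Applying it to fence: f(cons)+9=o, e(vowel)+8=m, n(cons)+9=w, c(cons)+9=l, e(vowel)+8=m.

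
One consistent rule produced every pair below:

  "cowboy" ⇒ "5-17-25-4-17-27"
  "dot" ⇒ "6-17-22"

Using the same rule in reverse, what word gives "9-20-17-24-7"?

grove

c is letter #3 and maps to 5: an offset of 2. Letters become their 1-based position plus 2 (so a→3, b→4, …).
Reversing it on 9-20-17-24-7: 9→(9−2)÷1=7=g, 20→(20−2)÷1=18=r, 17→(17−2)÷1=15=o, 24→(24−2)÷1=22=v, 7→(7−2)÷1=5=e.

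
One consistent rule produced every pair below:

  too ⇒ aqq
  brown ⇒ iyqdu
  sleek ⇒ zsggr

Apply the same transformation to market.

The shift depends on letter class: consonant t→a is +7, but vowel o→q is +2. Two shifts are in play — +2 for a/e/i/o/u, +7 for every other letter.
On market: m(cons)+7=t, a(vowel)+2=c, r(cons)+7=y, k(cons)+7=r, e(vowel)+2=g, t(cons)+7=a.

tcyrga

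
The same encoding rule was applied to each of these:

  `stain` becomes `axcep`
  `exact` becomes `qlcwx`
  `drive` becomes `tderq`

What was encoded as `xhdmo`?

s(18)→a(0) and t(19)→x(23) fit y≡23x+2 (mod 26); the inverse of 23 mod 26 is 17. Each letter's alphabet position (a=0..z=25) is mapped through 23·x+2 mod 26 — an affine cipher.
Undoing it on xhdmo: x(23)→17·(23−2)≡19=t; h(7)→17·(7−2)≡7=h; d(3)→17·(3−2)≡17=r; m(12)→17·(12−2)≡14=o; o(14)→17·(14−2)≡22=w (all mod 26).

throw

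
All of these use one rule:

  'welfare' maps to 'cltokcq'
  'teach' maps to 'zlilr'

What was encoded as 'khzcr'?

In welfare: w→c is +6, e→l is +7, l→t is +8, f→o is +9 — the shift increases by 1 each position. The shift increases by 1 at each position, starting from +6: 6, 7, 8, ….
Reversing it on khzcr: k−6=e, h−7=a, z−8=r, c−9=t, r−10=h.

earth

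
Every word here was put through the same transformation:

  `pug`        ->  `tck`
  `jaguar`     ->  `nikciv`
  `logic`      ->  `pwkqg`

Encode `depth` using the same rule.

hmtxl

The shift depends on letter class: consonant p→t is +4, but vowel u→c is +8. Two shifts are in play — +8 for a/e/i/o/u, +4 for every other letter.
For depth: d(cons)+4=h, e(vowel)+8=m, p(cons)+4=t, t(cons)+4=x, h(cons)+4=l.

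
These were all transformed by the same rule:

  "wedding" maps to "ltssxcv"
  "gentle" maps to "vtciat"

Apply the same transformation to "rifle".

Compare letters: w→l is +15, e→t is +15, d→s is +15 — a constant shift. It's a constant shift of +15 (ROT15).
Applying it to rifle: r+15=g, i+15=x, f+15=u, l+15=a, e+15=t.

gxuat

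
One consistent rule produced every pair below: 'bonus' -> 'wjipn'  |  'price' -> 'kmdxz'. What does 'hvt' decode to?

may

It's a constant shift of +21 (ROT21).
Undoing it on hvt: h−21=m, v−21=a, t−21=y.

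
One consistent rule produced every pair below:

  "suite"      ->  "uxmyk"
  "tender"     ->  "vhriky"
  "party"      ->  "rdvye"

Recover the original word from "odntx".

major

The shift increases by 1 at each position, starting from +2: 2, 3, 4, ….
Decoding odntx: o−2=m, d−3=a, n−4=j, t−5=o, x−6=r.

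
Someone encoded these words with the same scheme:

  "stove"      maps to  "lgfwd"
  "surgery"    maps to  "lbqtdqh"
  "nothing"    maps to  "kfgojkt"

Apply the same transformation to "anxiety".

s(18)→l(11) and t(19)→g(6) fit y≡21x+23 (mod 26); the inverse of 21 mod 26 is 5. Treating letters as 0–25, the rule is x ↦ 21x + 23 (mod 26).
Applying it to anxiety: a(0)→21·0+23≡23=x; n(13)→21·13+23≡10=k; x(23)→21·23+23≡12=m; i(8)→21·8+23≡9=j; e(4)→21·4+23≡3=d; t(19)→21·19+23≡6=g; y(24)→21·24+23≡7=h (all mod 26).

xkmjdgh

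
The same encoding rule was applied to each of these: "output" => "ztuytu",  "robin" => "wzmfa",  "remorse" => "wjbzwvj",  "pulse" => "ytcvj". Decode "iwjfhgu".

o(14)→z(25) and u(20)→t(19) fit y≡25x+13 (mod 26); the inverse of 25 mod 26 is 25. Each letter's alphabet position (a=0..z=25) is mapped through 25·x+13 mod 26 — an affine cipher.
Undoing it on iwjfhgu: i(8)→25·(8−13)≡5=f; w(22)→25·(22−13)≡17=r; j(9)→25·(9−13)≡4=e; f(5)→25·(5−13)≡8=i; h(7)→25·(7−13)≡6=g; g(6)→25·(6−13)≡7=h; u(20)→25·(20−13)≡19=t (all mod 26).

freight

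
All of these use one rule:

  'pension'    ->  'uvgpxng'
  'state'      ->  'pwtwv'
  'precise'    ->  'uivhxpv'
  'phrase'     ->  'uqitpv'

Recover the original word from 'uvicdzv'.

perfume

p(15)→u(20) and e(4)→v(21) fit y≡7x+19 (mod 26); the inverse of 7 mod 26 is 15. Each letter's alphabet position (a=0..z=25) is mapped through 7·x+19 mod 26 — an affine cipher.
Undoing it on uvicdzv: u(20)→15·(20−19)≡15=p; v(21)→15·(21−19)≡4=e; i(8)→15·(8−19)≡17=r; c(2)→15·(2−19)≡5=f; d(3)→15·(3−19)≡20=u; z(25)→15·(25−19)≡12=m; v(21)→15·(21−19)≡4=e (all mod 26).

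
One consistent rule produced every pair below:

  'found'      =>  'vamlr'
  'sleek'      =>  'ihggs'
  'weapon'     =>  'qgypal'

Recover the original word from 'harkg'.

lodge

Treating letters as 0–25, the rule is x ↦ 15x + 24 (mod 26).
Reversing it on harkg: h(7)→7·(7−24)≡11=l; a(0)→7·(0−24)≡14=o; r(17)→7·(17−24)≡3=d; k(10)→7·(10−24)≡6=g; g(6)→7·(6−24)≡4=e (all mod 26).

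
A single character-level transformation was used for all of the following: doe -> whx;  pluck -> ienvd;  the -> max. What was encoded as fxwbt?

Compare letters: d→w is +19, o→h is +19, e→x is +19 — a constant shift. Each letter is shifted forward by 19 in the alphabet (a Caesar shift of +19).
Reversing it on fxwbt: f−19=m, x−19=e, w−19=d, b−19=i, t−19=a.

media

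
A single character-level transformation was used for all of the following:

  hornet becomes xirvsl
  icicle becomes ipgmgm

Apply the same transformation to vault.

xpyez

Two steps: reverse the string, then apply a Caesar shift of +4.
Applying it to vault: reverse → tluav; then shift: t+4=x, l+4=p, u+4=y, a+4=e, v+4=z.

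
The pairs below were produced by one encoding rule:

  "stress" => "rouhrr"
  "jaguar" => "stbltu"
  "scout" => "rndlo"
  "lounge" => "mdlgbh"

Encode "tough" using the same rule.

odlby

s(18)→r(17) and t(19)→o(14) fit y≡23x+19 (mod 26); the inverse of 23 mod 26 is 17. This is an affine cipher: with a=0,…,z=25, each position x becomes (23x+19) mod 26.
Applying it to tough: t(19)→23·19+19≡14=o; o(14)→23·14+19≡3=d; u(20)→23·20+19≡11=l; g(6)→23·6+19≡1=b; h(7)→23·7+19≡24=y (all mod 26).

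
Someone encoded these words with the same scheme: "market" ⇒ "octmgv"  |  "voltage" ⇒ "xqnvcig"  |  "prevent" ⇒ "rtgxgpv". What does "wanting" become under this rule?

ycpvkpi

Compare letters: m→o is +2, a→c is +2, r→t is +2 — a constant shift. Every letter moves 2 places later in the alphabet, wrapping around z→a.
On wanting: w+2=y, a+2=c, n+2=p, t+2=v, i+2=k, n+2=p, g+2=i.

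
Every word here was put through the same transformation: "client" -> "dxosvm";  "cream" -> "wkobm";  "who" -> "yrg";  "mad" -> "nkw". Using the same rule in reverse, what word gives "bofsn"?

Read the word backwards and shift each letter +10.
Decoding bofsn: shift back: b−10=r, o−10=e, f−10=v, s−10=i, n−10=d → revid; then reverse → diver.

diver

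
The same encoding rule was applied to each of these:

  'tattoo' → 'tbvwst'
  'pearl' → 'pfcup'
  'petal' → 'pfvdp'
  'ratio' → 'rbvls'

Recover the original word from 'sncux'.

smart

In tattoo: t→t is +0, a→b is +1, t→v is +2, t→w is +3 — the shift increases by 1 each position. The shift increases by 1 at each position, starting from +0: 0, 1, 2, ….
Reversing it on sncux: s−0=s, n−1=m, c−2=a, u−3=r, x−4=t.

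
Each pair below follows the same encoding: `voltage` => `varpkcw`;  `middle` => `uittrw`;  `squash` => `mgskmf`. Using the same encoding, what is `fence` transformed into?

zwxqw

v(21)→v(21) and o(14)→a(0) fit y≡3x+10 (mod 26); the inverse of 3 mod 26 is 9. This is an affine cipher: with a=0,…,z=25, each position x becomes (3x+10) mod 26.
Applying it to fence: f(5)→3·5+10≡25=z; e(4)→3·4+10≡22=w; n(13)→3·13+10≡23=x; c(2)→3·2+10≡16=q; e(4)→3·4+10≡22=w (all mod 26).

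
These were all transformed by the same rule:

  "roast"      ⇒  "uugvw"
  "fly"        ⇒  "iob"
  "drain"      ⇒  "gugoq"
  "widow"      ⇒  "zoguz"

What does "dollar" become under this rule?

The shift depends on letter class: consonant r→u is +3, but vowel o→u is +6. Two shifts are in play — +6 for a/e/i/o/u, +3 for every other letter.
For dollar: d(cons)+3=g, o(vowel)+6=u, l(cons)+3=o, l(cons)+3=o, a(vowel)+6=g, r(cons)+3=u.

guoogu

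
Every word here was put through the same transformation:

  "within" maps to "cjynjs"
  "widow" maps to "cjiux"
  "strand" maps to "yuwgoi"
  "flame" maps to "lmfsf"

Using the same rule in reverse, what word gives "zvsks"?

It's a Vigenère-style cipher with numeric key [6,1,5]: position i shifts by key[i mod 3].
Reversing it on zvsks: z−6=t, v−1=u, s−5=n, k−6=e, s−1=r.

tuner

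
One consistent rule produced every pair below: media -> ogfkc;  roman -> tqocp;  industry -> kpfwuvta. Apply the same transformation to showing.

ujqykpi

Compare letters: m→o is +2, e→g is +2, d→f is +2 — a constant shift. It's a constant shift of +2 (ROT2).
For showing: s+2=u, h+2=j, o+2=q, w+2=y, i+2=k, n+2=p, g+2=i.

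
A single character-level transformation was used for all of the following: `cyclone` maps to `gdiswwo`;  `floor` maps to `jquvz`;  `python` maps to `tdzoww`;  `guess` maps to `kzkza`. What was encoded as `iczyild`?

In cyclone: c→g is +4, y→d is +5, c→i is +6, l→s is +7 — the shift increases by 1 each position. Letter i (0-indexed) is shifted by i+4, so successive shifts are 4, 5, 6, ….
Undoing it on iczyild: i−4=e, c−5=x, z−6=t, y−7=r, i−8=a, l−9=c, d−10=t.

extract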